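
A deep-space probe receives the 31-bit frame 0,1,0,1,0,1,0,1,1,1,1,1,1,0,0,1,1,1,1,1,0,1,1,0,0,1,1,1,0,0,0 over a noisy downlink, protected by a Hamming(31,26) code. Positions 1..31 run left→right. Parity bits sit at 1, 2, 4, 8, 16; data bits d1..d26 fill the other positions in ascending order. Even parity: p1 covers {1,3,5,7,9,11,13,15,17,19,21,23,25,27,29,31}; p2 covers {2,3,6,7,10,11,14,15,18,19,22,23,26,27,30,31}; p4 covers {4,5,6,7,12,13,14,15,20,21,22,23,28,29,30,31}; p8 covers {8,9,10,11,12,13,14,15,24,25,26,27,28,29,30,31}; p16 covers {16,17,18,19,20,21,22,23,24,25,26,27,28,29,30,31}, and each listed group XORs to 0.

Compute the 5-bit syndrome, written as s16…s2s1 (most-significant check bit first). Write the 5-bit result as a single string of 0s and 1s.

s1 (pos 1,3,5,7,9,11,13,15,17,19,21,23,25,27,29,31): 0⊕0⊕0⊕0⊕1⊕1⊕1⊕0⊕1⊕1⊕0⊕1⊕0⊕1⊕0⊕0 = 1
s2 (pos 2,3,6,7,10,11,14,15,18,19,22,23,26,27,30,31): 1⊕0⊕1⊕0⊕1⊕1⊕0⊕0⊕1⊕1⊕1⊕1⊕1⊕1⊕0⊕0 = 0
s4 (pos 4,5,6,7,12,13,14,15,20,21,22,23,28,29,30,31): 1⊕0⊕1⊕0⊕1⊕1⊕0⊕0⊕1⊕0⊕1⊕1⊕1⊕0⊕0⊕0 = 0
s8 (pos 8,9,10,11,12,13,14,15,24,25,26,27,28,29,30,31): 1⊕1⊕1⊕1⊕1⊕1⊕0⊕0⊕0⊕0⊕1⊕1⊕1⊕0⊕0⊕0 = 1
s16 (pos 16,17,18,19,20,21,22,23,24,25,26,27,28,29,30,31): 1⊕1⊕1⊕1⊕1⊕0⊕1⊕1⊕0⊕0⊕1⊕1⊕1⊕0⊕0⊕0 = 0
Syndrome s16…s1 = 01001 → error at position 9.

01001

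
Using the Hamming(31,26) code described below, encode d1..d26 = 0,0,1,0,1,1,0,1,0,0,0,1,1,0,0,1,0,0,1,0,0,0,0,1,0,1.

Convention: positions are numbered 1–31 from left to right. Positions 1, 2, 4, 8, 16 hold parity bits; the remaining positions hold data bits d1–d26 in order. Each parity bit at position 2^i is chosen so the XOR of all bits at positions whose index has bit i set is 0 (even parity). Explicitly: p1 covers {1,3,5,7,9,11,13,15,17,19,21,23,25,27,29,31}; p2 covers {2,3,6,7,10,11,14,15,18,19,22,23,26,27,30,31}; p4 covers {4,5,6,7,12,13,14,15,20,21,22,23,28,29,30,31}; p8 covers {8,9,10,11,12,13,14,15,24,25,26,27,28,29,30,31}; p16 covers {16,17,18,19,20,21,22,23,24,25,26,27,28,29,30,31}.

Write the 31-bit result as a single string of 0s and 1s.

Place data at non-parity positions: p1 p2 0 p4 0 1 0 p8 1 1 0 1 0 0 0 p16 1 1 0 0 1 0 0 1 0 0 0 0 1 0 1
p1 (pos 1,3,5,7,9,11,13,15,17,19,21,23,25,27,29,31): XOR of data positions = 0⊕0⊕0⊕1⊕0⊕0⊕0⊕1⊕0⊕1⊕0⊕0⊕0⊕1⊕1 = 1
p2 (pos 2,3,6,7,10,11,14,15,18,19,22,23,26,27,30,31): XOR of data positions = 0⊕1⊕0⊕1⊕0⊕0⊕0⊕1⊕0⊕0⊕0⊕0⊕0⊕0⊕1 = 0
p4 (pos 4,5,6,7,12,13,14,15,20,21,22,23,28,29,30,31): XOR of data positions = 0⊕1⊕0⊕1⊕0⊕0⊕0⊕0⊕1⊕0⊕0⊕0⊕1⊕0⊕1 = 1
p8 (pos 8,9,10,11,12,13,14,15,24,25,26,27,28,29,30,31): XOR of data positions = 1⊕1⊕0⊕1⊕0⊕0⊕0⊕1⊕0⊕0⊕0⊕0⊕1⊕0⊕1 = 0
p16 (pos 16,17,18,19,20,21,22,23,24,25,26,27,28,29,30,31): XOR of data positions = 1⊕1⊕0⊕0⊕1⊕0⊕0⊕1⊕0⊕0⊕0⊕0⊕1⊕0⊕1 = 0
Codeword: 1001010011010000110010010000101

1001010011010000110010010000101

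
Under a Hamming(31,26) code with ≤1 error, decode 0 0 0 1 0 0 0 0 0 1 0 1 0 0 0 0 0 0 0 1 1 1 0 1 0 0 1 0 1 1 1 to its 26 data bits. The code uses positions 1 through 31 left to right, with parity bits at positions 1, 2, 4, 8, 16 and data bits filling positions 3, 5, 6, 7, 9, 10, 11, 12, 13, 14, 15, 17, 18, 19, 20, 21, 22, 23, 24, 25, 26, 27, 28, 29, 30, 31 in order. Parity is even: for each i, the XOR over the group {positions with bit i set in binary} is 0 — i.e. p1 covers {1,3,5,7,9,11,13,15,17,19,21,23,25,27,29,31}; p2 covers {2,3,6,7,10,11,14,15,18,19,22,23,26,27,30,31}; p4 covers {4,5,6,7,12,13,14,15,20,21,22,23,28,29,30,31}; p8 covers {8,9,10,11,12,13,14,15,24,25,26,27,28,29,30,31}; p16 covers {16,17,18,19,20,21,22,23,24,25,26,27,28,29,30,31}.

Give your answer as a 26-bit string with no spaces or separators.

00000001000000111010010111

s1 (pos 1,3,5,7,9,11,13,15,17,19,21,23,25,27,29,31): 0⊕0⊕0⊕0⊕0⊕0⊕0⊕0⊕0⊕0⊕1⊕0⊕0⊕1⊕1⊕1 = 0
s2 (pos 2,3,6,7,10,11,14,15,18,19,22,23,26,27,30,31): 0⊕0⊕0⊕0⊕1⊕0⊕0⊕0⊕0⊕0⊕1⊕0⊕0⊕1⊕1⊕1 = 1
s4 (pos 4,5,6,7,12,13,14,15,20,21,22,23,28,29,30,31): 1⊕0⊕0⊕0⊕1⊕0⊕0⊕0⊕1⊕1⊕1⊕0⊕0⊕1⊕1⊕1 = 0
s8 (pos 8,9,10,11,12,13,14,15,24,25,26,27,28,29,30,31): 0⊕0⊕1⊕0⊕1⊕0⊕0⊕0⊕1⊕0⊕0⊕1⊕0⊕1⊕1⊕1 = 1
s16 (pos 16,17,18,19,20,21,22,23,24,25,26,27,28,29,30,31): 0⊕0⊕0⊕0⊕1⊕1⊕1⊕0⊕1⊕0⊕0⊕1⊕0⊕1⊕1⊕1 = 0
Syndrome s16…s1 = 01010 → error at position 10.
Flip position 10: 0001000001010000000111010010111 → 0001000000010000000111010010111
Read data bits from positions 3,5,6,7,9,10,11,12,13,14,15,17,18,19,20,21,22,23,24,25,26,27,28,29,30,31: 00000001000000111010010111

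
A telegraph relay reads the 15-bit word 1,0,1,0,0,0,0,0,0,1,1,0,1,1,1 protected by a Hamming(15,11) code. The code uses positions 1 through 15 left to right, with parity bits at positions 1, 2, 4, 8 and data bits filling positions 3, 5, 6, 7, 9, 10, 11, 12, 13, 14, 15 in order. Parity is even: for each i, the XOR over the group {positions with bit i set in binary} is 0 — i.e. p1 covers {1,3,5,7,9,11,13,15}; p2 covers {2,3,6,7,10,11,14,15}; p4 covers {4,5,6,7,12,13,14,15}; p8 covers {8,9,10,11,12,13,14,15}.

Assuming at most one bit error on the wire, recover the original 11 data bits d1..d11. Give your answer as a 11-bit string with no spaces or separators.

s1 (pos 1,3,5,7,9,11,13,15): 1⊕1⊕0⊕0⊕0⊕1⊕1⊕1 = 1
s2 (pos 2,3,6,7,10,11,14,15): 0⊕1⊕0⊕0⊕1⊕1⊕1⊕1 = 1
s4 (pos 4,5,6,7,12,13,14,15): 0⊕0⊕0⊕0⊕0⊕1⊕1⊕1 = 1
s8 (pos 8,9,10,11,12,13,14,15): 0⊕0⊕1⊕1⊕0⊕1⊕1⊕1 = 1
Syndrome s8…s1 = 1111 → error at position 15.
Flip position 15: 101000000110111 → 101000000110110
Read data bits from positions 3,5,6,7,9,10,11,12,13,14,15: 10000110110

10000110110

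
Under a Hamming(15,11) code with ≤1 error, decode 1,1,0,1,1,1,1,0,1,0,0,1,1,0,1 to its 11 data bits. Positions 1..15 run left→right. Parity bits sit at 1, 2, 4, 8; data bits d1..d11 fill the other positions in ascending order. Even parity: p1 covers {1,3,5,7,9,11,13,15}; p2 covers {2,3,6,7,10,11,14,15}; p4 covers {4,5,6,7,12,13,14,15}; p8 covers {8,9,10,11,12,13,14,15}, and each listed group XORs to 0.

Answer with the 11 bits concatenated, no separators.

s1 (pos 1,3,5,7,9,11,13,15): 1⊕0⊕1⊕1⊕1⊕0⊕1⊕1 = 0
s2 (pos 2,3,6,7,10,11,14,15): 1⊕0⊕1⊕1⊕0⊕0⊕0⊕1 = 0
s4 (pos 4,5,6,7,12,13,14,15): 1⊕1⊕1⊕1⊕1⊕1⊕0⊕1 = 1
s8 (pos 8,9,10,11,12,13,14,15): 0⊕1⊕0⊕0⊕1⊕1⊕0⊕1 = 0
Syndrome s8…s1 = 0100 → error at position 4.
Flip position 4: 110111101001101 → 110011101001101
Read data bits from positions 3,5,6,7,9,10,11,12,13,14,15: 01111001101

01111001101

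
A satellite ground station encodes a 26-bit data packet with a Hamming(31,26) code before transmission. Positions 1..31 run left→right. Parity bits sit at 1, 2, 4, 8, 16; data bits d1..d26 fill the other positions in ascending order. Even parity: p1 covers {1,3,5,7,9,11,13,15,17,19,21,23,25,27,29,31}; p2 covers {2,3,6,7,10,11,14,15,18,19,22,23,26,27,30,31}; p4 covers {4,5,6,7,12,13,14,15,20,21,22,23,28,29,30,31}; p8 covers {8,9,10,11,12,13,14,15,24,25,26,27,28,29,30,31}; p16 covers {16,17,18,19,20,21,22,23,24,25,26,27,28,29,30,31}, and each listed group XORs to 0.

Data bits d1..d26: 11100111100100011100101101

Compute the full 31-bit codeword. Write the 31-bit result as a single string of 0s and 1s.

Place data at non-parity positions: p1 p2 1 p4 1 1 0 p8 0 1 1 1 1 0 0 p16 1 0 0 0 1 1 1 0 0 1 0 1 1 0 1
p1 (pos 1,3,5,7,9,11,13,15,17,19,21,23,25,27,29,31): XOR of data positions = 1⊕1⊕0⊕0⊕1⊕1⊕0⊕1⊕0⊕1⊕1⊕0⊕0⊕1⊕1 = 1
p2 (pos 2,3,6,7,10,11,14,15,18,19,22,23,26,27,30,31): XOR of data positions = 1⊕1⊕0⊕1⊕1⊕0⊕0⊕0⊕0⊕1⊕1⊕1⊕0⊕0⊕1 = 0
p4 (pos 4,5,6,7,12,13,14,15,20,21,22,23,28,29,30,31): XOR of data positions = 1⊕1⊕0⊕1⊕1⊕0⊕0⊕0⊕1⊕1⊕1⊕1⊕1⊕0⊕1 = 0
p8 (pos 8,9,10,11,12,13,14,15,24,25,26,27,28,29,30,31): XOR of data positions = 0⊕1⊕1⊕1⊕1⊕0⊕0⊕0⊕0⊕1⊕0⊕1⊕1⊕0⊕1 = 0
p16 (pos 16,17,18,19,20,21,22,23,24,25,26,27,28,29,30,31): XOR of data positions = 1⊕0⊕0⊕0⊕1⊕1⊕1⊕0⊕0⊕1⊕0⊕1⊕1⊕0⊕1 = 0
Codeword: 1010110001111000100011100101101

1010110001111000100011100101101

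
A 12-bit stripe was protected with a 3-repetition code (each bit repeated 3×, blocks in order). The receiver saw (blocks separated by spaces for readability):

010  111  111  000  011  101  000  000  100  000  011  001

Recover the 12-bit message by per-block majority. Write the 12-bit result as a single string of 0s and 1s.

Block 1 (010): 1 one → 0
Block 2 (111): 3 ones → 1
Block 3 (111): 3 ones → 1
Block 4 (000): 0 ones → 0
Block 5 (011): 2 ones → 1
Block 6 (101): 2 ones → 1
Block 7 (000): 0 ones → 0
Block 8 (000): 0 ones → 0
Block 9 (100): 1 one → 0
Block 10 (000): 0 ones → 0
Block 11 (011): 2 ones → 1
Block 12 (001): 1 one → 0

011011000010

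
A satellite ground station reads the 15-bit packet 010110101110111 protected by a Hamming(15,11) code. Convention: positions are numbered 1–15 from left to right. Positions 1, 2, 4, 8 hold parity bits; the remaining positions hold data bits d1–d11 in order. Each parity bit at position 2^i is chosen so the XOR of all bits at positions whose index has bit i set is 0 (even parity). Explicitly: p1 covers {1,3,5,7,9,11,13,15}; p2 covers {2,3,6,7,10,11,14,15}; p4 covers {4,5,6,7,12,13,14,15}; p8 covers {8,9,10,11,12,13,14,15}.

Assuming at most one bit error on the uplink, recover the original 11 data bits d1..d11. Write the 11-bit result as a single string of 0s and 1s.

01011110111

s1 (pos 1,3,5,7,9,11,13,15): 0⊕0⊕1⊕1⊕1⊕1⊕1⊕1 = 0
s2 (pos 2,3,6,7,10,11,14,15): 1⊕0⊕0⊕1⊕1⊕1⊕1⊕1 = 0
s4 (pos 4,5,6,7,12,13,14,15): 1⊕1⊕0⊕1⊕0⊕1⊕1⊕1 = 0
s8 (pos 8,9,10,11,12,13,14,15): 0⊕1⊕1⊕1⊕0⊕1⊕1⊕1 = 0
Syndrome s8…s1 = 0000 → no error.
Read data bits from positions 3,5,6,7,9,10,11,12,13,14,15: 01011110111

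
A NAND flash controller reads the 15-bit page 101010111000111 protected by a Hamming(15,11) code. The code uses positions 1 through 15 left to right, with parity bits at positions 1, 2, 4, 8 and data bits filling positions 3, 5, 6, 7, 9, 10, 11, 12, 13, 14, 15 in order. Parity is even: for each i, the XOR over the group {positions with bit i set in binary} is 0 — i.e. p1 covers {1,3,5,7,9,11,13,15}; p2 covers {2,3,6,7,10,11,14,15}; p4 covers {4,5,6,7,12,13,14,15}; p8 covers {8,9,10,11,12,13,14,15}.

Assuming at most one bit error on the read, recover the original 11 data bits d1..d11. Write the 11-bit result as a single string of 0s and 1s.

s1 (pos 1,3,5,7,9,11,13,15): 1⊕1⊕1⊕1⊕1⊕0⊕1⊕1 = 1
s2 (pos 2,3,6,7,10,11,14,15): 0⊕1⊕0⊕1⊕0⊕0⊕1⊕1 = 0
s4 (pos 4,5,6,7,12,13,14,15): 0⊕1⊕0⊕1⊕0⊕1⊕1⊕1 = 1
s8 (pos 8,9,10,11,12,13,14,15): 1⊕1⊕0⊕0⊕0⊕1⊕1⊕1 = 1
Syndrome s8…s1 = 1101 → error at position 13.
Flip position 13: 101010111000111 → 101010111000011
Read data bits from positions 3,5,6,7,9,10,11,12,13,14,15: 11011000011

11011000011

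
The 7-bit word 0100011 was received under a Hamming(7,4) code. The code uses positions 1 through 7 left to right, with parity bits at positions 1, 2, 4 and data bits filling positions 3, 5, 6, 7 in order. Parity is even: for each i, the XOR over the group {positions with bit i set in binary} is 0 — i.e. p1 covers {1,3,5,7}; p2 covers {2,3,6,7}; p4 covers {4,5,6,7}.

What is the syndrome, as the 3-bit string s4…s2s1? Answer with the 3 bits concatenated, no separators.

011

s1 (pos 1,3,5,7): 0⊕0⊕0⊕1 = 1
s2 (pos 2,3,6,7): 1⊕0⊕1⊕1 = 1
s4 (pos 4,5,6,7): 0⊕0⊕1⊕1 = 0
Syndrome s4…s1 = 011 → error at position 3.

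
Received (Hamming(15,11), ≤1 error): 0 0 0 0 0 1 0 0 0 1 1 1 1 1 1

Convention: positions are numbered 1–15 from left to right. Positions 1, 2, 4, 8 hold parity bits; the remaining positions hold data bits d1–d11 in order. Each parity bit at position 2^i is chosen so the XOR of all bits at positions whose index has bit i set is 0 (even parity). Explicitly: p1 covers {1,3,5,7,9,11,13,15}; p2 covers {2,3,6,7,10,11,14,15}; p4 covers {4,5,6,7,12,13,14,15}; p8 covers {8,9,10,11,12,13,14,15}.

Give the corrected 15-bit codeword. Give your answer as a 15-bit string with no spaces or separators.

000001100111111

s1 (pos 1,3,5,7,9,11,13,15): 0⊕0⊕0⊕0⊕0⊕1⊕1⊕1 = 1
s2 (pos 2,3,6,7,10,11,14,15): 0⊕0⊕1⊕0⊕1⊕1⊕1⊕1 = 1
s4 (pos 4,5,6,7,12,13,14,15): 0⊕0⊕1⊕0⊕1⊕1⊕1⊕1 = 1
s8 (pos 8,9,10,11,12,13,14,15): 0⊕0⊕1⊕1⊕1⊕1⊕1⊕1 = 0
Syndrome s8…s1 = 0111 → error at position 7.
Flip position 7: 000001000111111 → 000001100111111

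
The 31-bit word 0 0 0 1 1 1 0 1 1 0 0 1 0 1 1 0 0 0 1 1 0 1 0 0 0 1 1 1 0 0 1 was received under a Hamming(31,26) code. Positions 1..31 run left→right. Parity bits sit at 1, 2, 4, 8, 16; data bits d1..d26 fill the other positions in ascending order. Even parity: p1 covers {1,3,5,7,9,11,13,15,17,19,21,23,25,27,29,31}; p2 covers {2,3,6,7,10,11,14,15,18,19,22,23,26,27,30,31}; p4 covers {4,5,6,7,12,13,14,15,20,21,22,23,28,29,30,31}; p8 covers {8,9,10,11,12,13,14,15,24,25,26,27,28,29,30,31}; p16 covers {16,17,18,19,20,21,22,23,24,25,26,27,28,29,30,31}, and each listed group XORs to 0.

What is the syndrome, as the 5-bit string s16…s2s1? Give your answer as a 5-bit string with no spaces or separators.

11000

s1 (pos 1,3,5,7,9,11,13,15,17,19,21,23,25,27,29,31): 0⊕0⊕1⊕0⊕1⊕0⊕0⊕1⊕0⊕1⊕0⊕0⊕0⊕1⊕0⊕1 = 0
s2 (pos 2,3,6,7,10,11,14,15,18,19,22,23,26,27,30,31): 0⊕0⊕1⊕0⊕0⊕0⊕1⊕1⊕0⊕1⊕1⊕0⊕1⊕1⊕0⊕1 = 0
s4 (pos 4,5,6,7,12,13,14,15,20,21,22,23,28,29,30,31): 1⊕1⊕1⊕0⊕1⊕0⊕1⊕1⊕1⊕0⊕1⊕0⊕1⊕0⊕0⊕1 = 0
s8 (pos 8,9,10,11,12,13,14,15,24,25,26,27,28,29,30,31): 1⊕1⊕0⊕0⊕1⊕0⊕1⊕1⊕0⊕0⊕1⊕1⊕1⊕0⊕0⊕1 = 1
s16 (pos 16,17,18,19,20,21,22,23,24,25,26,27,28,29,30,31): 0⊕0⊕0⊕1⊕1⊕0⊕1⊕0⊕0⊕0⊕1⊕1⊕1⊕0⊕0⊕1 = 1
Syndrome s16…s1 = 11000 → error at position 24.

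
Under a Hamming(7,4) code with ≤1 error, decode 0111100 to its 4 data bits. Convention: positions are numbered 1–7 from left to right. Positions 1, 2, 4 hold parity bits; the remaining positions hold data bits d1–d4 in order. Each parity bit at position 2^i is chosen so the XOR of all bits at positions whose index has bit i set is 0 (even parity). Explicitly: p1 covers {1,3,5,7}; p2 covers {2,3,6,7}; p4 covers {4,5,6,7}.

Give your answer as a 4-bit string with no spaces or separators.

1100

s1 (pos 1,3,5,7): 0⊕1⊕1⊕0 = 0
s2 (pos 2,3,6,7): 1⊕1⊕0⊕0 = 0
s4 (pos 4,5,6,7): 1⊕1⊕0⊕0 = 0
Syndrome s4…s1 = 000 → no error.
Read data bits from positions 3,5,6,7: 1100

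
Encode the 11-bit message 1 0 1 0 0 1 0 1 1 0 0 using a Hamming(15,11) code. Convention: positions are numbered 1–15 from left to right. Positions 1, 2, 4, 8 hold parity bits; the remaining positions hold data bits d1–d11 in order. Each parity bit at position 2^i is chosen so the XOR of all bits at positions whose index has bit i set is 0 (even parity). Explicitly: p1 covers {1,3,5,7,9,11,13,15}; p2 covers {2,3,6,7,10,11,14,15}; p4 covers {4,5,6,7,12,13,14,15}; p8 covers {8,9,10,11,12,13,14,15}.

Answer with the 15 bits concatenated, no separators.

011101010101100

Place data at non-parity positions: p1 p2 1 p4 0 1 0 p8 0 1 0 1 1 0 0
p1 (pos 1,3,5,7,9,11,13,15): XOR of data positions = 1⊕0⊕0⊕0⊕0⊕1⊕0 = 0
p2 (pos 2,3,6,7,10,11,14,15): XOR of data positions = 1⊕1⊕0⊕1⊕0⊕0⊕0 = 1
p4 (pos 4,5,6,7,12,13,14,15): XOR of data positions = 0⊕1⊕0⊕1⊕1⊕0⊕0 = 1
p8 (pos 8,9,10,11,12,13,14,15): XOR of data positions = 0⊕1⊕0⊕1⊕1⊕0⊕0 = 1
Codeword: 011101010101100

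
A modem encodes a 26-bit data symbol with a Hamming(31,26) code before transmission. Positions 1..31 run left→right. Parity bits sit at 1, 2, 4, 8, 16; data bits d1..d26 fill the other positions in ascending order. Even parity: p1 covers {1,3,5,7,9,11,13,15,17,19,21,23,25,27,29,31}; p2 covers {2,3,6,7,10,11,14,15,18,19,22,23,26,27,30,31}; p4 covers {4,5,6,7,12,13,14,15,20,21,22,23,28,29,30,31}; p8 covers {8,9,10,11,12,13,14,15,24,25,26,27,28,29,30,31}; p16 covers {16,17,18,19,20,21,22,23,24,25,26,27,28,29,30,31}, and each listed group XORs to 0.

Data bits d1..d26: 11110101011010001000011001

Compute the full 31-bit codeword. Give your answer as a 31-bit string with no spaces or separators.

Place data at non-parity positions: p1 p2 1 p4 1 1 1 p8 0 1 0 1 0 1 1 p16 0 1 0 0 0 1 0 0 0 0 1 1 0 0 1
p1 (pos 1,3,5,7,9,11,13,15,17,19,21,23,25,27,29,31): XOR of data positions = 1⊕1⊕1⊕0⊕0⊕0⊕1⊕0⊕0⊕0⊕0⊕0⊕1⊕0⊕1 = 0
p2 (pos 2,3,6,7,10,11,14,15,18,19,22,23,26,27,30,31): XOR of data positions = 1⊕1⊕1⊕1⊕0⊕1⊕1⊕1⊕0⊕1⊕0⊕0⊕1⊕0⊕1 = 0
p4 (pos 4,5,6,7,12,13,14,15,20,21,22,23,28,29,30,31): XOR of data positions = 1⊕1⊕1⊕1⊕0⊕1⊕1⊕0⊕0⊕1⊕0⊕1⊕0⊕0⊕1 = 1
p8 (pos 8,9,10,11,12,13,14,15,24,25,26,27,28,29,30,31): XOR of data positions = 0⊕1⊕0⊕1⊕0⊕1⊕1⊕0⊕0⊕0⊕1⊕1⊕0⊕0⊕1 = 1
p16 (pos 16,17,18,19,20,21,22,23,24,25,26,27,28,29,30,31): XOR of data positions = 0⊕1⊕0⊕0⊕0⊕1⊕0⊕0⊕0⊕0⊕1⊕1⊕0⊕0⊕1 = 1
Codeword: 0011111101010111010001000011001

0011111101010111010001000011001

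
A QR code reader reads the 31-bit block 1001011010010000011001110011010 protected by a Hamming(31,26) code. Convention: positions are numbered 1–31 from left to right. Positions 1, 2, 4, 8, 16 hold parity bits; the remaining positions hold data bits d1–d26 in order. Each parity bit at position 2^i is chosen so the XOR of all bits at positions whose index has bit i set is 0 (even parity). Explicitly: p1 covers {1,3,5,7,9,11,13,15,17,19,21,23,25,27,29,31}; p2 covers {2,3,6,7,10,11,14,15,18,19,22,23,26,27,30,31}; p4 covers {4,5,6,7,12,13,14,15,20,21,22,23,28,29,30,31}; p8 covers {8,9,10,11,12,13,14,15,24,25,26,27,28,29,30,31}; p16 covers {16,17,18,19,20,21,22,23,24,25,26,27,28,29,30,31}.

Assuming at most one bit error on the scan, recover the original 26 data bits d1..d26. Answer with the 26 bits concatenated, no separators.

00111001000011001110011010

s1 (pos 1,3,5,7,9,11,13,15,17,19,21,23,25,27,29,31): 1⊕0⊕0⊕1⊕1⊕0⊕0⊕0⊕0⊕1⊕0⊕1⊕0⊕1⊕0⊕0 = 0
s2 (pos 2,3,6,7,10,11,14,15,18,19,22,23,26,27,30,31): 0⊕0⊕1⊕1⊕0⊕0⊕0⊕0⊕1⊕1⊕1⊕1⊕0⊕1⊕1⊕0 = 0
s4 (pos 4,5,6,7,12,13,14,15,20,21,22,23,28,29,30,31): 1⊕0⊕1⊕1⊕1⊕0⊕0⊕0⊕0⊕0⊕1⊕1⊕1⊕0⊕1⊕0 = 0
s8 (pos 8,9,10,11,12,13,14,15,24,25,26,27,28,29,30,31): 0⊕1⊕0⊕0⊕1⊕0⊕0⊕0⊕1⊕0⊕0⊕1⊕1⊕0⊕1⊕0 = 0
s16 (pos 16,17,18,19,20,21,22,23,24,25,26,27,28,29,30,31): 0⊕0⊕1⊕1⊕0⊕0⊕1⊕1⊕1⊕0⊕0⊕1⊕1⊕0⊕1⊕0 = 0
Syndrome s16…s1 = 00000 → no error.
Read data bits from positions 3,5,6,7,9,10,11,12,13,14,15,17,18,19,20,21,22,23,24,25,26,27,28,29,30,31: 00111001000011001110011010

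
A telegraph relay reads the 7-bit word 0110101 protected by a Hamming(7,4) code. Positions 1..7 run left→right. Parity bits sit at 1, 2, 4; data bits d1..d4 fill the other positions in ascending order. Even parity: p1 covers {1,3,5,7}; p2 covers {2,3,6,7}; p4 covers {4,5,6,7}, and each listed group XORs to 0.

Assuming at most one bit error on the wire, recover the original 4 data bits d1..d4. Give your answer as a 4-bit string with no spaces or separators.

s1 (pos 1,3,5,7): 0⊕1⊕1⊕1 = 1
s2 (pos 2,3,6,7): 1⊕1⊕0⊕1 = 1
s4 (pos 4,5,6,7): 0⊕1⊕0⊕1 = 0
Syndrome s4…s1 = 011 → error at position 3.
Flip position 3: 0110101 → 0100101
Read data bits from positions 3,5,6,7: 0101

0101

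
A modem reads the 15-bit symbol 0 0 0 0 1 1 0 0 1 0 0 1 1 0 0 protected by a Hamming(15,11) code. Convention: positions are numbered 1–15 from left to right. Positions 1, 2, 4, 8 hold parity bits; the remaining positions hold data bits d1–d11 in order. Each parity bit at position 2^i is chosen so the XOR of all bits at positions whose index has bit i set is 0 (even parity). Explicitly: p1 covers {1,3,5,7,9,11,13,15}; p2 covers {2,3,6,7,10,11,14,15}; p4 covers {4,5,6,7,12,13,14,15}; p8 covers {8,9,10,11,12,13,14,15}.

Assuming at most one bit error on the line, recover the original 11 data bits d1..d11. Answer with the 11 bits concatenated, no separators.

01101011100

s1 (pos 1,3,5,7,9,11,13,15): 0⊕0⊕1⊕0⊕1⊕0⊕1⊕0 = 1
s2 (pos 2,3,6,7,10,11,14,15): 0⊕0⊕1⊕0⊕0⊕0⊕0⊕0 = 1
s4 (pos 4,5,6,7,12,13,14,15): 0⊕1⊕1⊕0⊕1⊕1⊕0⊕0 = 0
s8 (pos 8,9,10,11,12,13,14,15): 0⊕1⊕0⊕0⊕1⊕1⊕0⊕0 = 1
Syndrome s8…s1 = 1011 → error at position 11.
Flip position 11: 000011001001100 → 000011001011100
Read data bits from positions 3,5,6,7,9,10,11,12,13,14,15: 01101011100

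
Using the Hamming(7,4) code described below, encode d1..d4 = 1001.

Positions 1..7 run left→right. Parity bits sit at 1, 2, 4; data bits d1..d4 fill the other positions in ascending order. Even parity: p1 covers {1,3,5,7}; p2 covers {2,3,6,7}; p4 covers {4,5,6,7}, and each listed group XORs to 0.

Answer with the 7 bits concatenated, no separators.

0011001

Place data at non-parity positions: p1 p2 1 p4 0 0 1
p1 (pos 1,3,5,7): XOR of data positions = 1⊕0⊕1 = 0
p2 (pos 2,3,6,7): XOR of data positions = 1⊕0⊕1 = 0
p4 (pos 4,5,6,7): XOR of data positions = 0⊕0⊕1 = 1
Codeword: 0011001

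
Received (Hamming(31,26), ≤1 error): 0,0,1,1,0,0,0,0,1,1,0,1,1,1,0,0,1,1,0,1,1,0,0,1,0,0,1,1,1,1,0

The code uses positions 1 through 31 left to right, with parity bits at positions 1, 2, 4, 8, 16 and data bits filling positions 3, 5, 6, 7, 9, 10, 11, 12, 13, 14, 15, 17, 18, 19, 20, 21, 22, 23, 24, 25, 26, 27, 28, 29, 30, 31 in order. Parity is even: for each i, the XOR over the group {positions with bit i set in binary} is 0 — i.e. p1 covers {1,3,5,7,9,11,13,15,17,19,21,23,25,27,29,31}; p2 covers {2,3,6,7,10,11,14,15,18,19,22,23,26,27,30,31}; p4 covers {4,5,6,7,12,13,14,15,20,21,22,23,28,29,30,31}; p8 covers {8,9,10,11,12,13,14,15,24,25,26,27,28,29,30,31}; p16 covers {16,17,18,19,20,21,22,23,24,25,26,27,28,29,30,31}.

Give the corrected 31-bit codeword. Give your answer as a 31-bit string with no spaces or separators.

0011000011011100110100010011110

s1 (pos 1,3,5,7,9,11,13,15,17,19,21,23,25,27,29,31): 0⊕1⊕0⊕0⊕1⊕0⊕1⊕0⊕1⊕0⊕1⊕0⊕0⊕1⊕1⊕0 = 1
s2 (pos 2,3,6,7,10,11,14,15,18,19,22,23,26,27,30,31): 0⊕1⊕0⊕0⊕1⊕0⊕1⊕0⊕1⊕0⊕0⊕0⊕0⊕1⊕1⊕0 = 0
s4 (pos 4,5,6,7,12,13,14,15,20,21,22,23,28,29,30,31): 1⊕0⊕0⊕0⊕1⊕1⊕1⊕0⊕1⊕1⊕0⊕0⊕1⊕1⊕1⊕0 = 1
s8 (pos 8,9,10,11,12,13,14,15,24,25,26,27,28,29,30,31): 0⊕1⊕1⊕0⊕1⊕1⊕1⊕0⊕1⊕0⊕0⊕1⊕1⊕1⊕1⊕0 = 0
s16 (pos 16,17,18,19,20,21,22,23,24,25,26,27,28,29,30,31): 0⊕1⊕1⊕0⊕1⊕1⊕0⊕0⊕1⊕0⊕0⊕1⊕1⊕1⊕1⊕0 = 1
Syndrome s16…s1 = 10101 → error at position 21.
Flip position 21: 0011000011011100110110010011110 → 0011000011011100110100010011110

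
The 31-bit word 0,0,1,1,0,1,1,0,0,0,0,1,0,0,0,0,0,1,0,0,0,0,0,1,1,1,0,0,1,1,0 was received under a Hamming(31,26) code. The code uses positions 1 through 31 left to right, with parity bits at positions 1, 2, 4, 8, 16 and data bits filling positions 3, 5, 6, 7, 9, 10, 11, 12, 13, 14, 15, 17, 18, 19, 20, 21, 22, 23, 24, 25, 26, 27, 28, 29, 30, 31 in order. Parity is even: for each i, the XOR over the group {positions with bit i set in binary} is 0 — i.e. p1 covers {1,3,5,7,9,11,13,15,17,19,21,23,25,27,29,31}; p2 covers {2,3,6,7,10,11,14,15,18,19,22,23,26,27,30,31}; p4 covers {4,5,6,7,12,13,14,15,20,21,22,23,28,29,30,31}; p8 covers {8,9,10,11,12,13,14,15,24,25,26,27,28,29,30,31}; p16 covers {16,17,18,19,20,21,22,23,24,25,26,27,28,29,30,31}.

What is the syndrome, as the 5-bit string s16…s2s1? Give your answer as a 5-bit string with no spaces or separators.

s1 (pos 1,3,5,7,9,11,13,15,17,19,21,23,25,27,29,31): 0⊕1⊕0⊕1⊕0⊕0⊕0⊕0⊕0⊕0⊕0⊕0⊕1⊕0⊕1⊕0 = 0
s2 (pos 2,3,6,7,10,11,14,15,18,19,22,23,26,27,30,31): 0⊕1⊕1⊕1⊕0⊕0⊕0⊕0⊕1⊕0⊕0⊕0⊕1⊕0⊕1⊕0 = 0
s4 (pos 4,5,6,7,12,13,14,15,20,21,22,23,28,29,30,31): 1⊕0⊕1⊕1⊕1⊕0⊕0⊕0⊕0⊕0⊕0⊕0⊕0⊕1⊕1⊕0 = 0
s8 (pos 8,9,10,11,12,13,14,15,24,25,26,27,28,29,30,31): 0⊕0⊕0⊕0⊕1⊕0⊕0⊕0⊕1⊕1⊕1⊕0⊕0⊕1⊕1⊕0 = 0
s16 (pos 16,17,18,19,20,21,22,23,24,25,26,27,28,29,30,31): 0⊕0⊕1⊕0⊕0⊕0⊕0⊕0⊕1⊕1⊕1⊕0⊕0⊕1⊕1⊕0 = 0
Syndrome s16…s1 = 00000 → no error.

00000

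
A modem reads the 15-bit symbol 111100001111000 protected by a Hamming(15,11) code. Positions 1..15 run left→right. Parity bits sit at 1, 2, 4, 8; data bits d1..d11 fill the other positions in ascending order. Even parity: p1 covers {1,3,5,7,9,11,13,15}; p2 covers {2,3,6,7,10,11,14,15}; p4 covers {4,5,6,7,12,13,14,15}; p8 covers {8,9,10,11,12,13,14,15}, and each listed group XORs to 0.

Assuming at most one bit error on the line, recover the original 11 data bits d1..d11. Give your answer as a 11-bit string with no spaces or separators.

10001111000

s1 (pos 1,3,5,7,9,11,13,15): 1⊕1⊕0⊕0⊕1⊕1⊕0⊕0 = 0
s2 (pos 2,3,6,7,10,11,14,15): 1⊕1⊕0⊕0⊕1⊕1⊕0⊕0 = 0
s4 (pos 4,5,6,7,12,13,14,15): 1⊕0⊕0⊕0⊕1⊕0⊕0⊕0 = 0
s8 (pos 8,9,10,11,12,13,14,15): 0⊕1⊕1⊕1⊕1⊕0⊕0⊕0 = 0
Syndrome s8…s1 = 0000 → no error.
Read data bits from positions 3,5,6,7,9,10,11,12,13,14,15: 10001111000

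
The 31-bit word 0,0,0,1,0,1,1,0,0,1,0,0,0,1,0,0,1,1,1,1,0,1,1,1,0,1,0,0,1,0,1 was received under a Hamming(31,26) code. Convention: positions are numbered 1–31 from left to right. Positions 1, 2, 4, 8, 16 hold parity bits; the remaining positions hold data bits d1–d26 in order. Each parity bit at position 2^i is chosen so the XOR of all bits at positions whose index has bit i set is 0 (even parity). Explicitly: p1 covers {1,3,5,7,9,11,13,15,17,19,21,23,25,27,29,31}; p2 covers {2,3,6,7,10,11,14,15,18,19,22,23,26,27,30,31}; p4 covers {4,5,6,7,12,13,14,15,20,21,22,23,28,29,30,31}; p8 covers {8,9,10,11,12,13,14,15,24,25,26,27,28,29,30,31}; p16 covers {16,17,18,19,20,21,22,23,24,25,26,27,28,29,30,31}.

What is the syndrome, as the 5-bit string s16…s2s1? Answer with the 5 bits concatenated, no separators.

s1 (pos 1,3,5,7,9,11,13,15,17,19,21,23,25,27,29,31): 0⊕0⊕0⊕1⊕0⊕0⊕0⊕0⊕1⊕1⊕0⊕1⊕0⊕0⊕1⊕1 = 0
s2 (pos 2,3,6,7,10,11,14,15,18,19,22,23,26,27,30,31): 0⊕0⊕1⊕1⊕1⊕0⊕1⊕0⊕1⊕1⊕1⊕1⊕1⊕0⊕0⊕1 = 0
s4 (pos 4,5,6,7,12,13,14,15,20,21,22,23,28,29,30,31): 1⊕0⊕1⊕1⊕0⊕0⊕1⊕0⊕1⊕0⊕1⊕1⊕0⊕1⊕0⊕1 = 1
s8 (pos 8,9,10,11,12,13,14,15,24,25,26,27,28,29,30,31): 0⊕0⊕1⊕0⊕0⊕0⊕1⊕0⊕1⊕0⊕1⊕0⊕0⊕1⊕0⊕1 = 0
s16 (pos 16,17,18,19,20,21,22,23,24,25,26,27,28,29,30,31): 0⊕1⊕1⊕1⊕1⊕0⊕1⊕1⊕1⊕0⊕1⊕0⊕0⊕1⊕0⊕1 = 0
Syndrome s16…s1 = 00100 → error at position 4.

00100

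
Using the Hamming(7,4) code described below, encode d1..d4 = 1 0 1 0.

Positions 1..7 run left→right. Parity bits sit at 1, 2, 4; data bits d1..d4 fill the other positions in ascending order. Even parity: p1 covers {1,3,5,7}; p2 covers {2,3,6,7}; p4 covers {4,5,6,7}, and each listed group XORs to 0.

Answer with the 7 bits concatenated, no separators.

Place data at non-parity positions: p1 p2 1 p4 0 1 0
p1 (pos 1,3,5,7): XOR of data positions = 1⊕0⊕0 = 1
p2 (pos 2,3,6,7): XOR of data positions = 1⊕1⊕0 = 0
p4 (pos 4,5,6,7): XOR of data positions = 0⊕1⊕0 = 1
Codeword: 1011010

1011010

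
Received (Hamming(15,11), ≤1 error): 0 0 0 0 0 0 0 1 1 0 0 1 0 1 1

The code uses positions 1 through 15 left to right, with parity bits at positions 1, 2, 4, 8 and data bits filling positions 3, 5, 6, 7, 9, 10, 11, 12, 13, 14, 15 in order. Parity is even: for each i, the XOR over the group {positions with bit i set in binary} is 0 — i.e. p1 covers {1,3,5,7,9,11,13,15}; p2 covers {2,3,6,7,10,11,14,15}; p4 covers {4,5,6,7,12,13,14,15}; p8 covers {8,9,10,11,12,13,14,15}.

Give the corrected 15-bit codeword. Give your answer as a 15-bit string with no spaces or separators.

000000011000011

s1 (pos 1,3,5,7,9,11,13,15): 0⊕0⊕0⊕0⊕1⊕0⊕0⊕1 = 0
s2 (pos 2,3,6,7,10,11,14,15): 0⊕0⊕0⊕0⊕0⊕0⊕1⊕1 = 0
s4 (pos 4,5,6,7,12,13,14,15): 0⊕0⊕0⊕0⊕1⊕0⊕1⊕1 = 1
s8 (pos 8,9,10,11,12,13,14,15): 1⊕1⊕0⊕0⊕1⊕0⊕1⊕1 = 1
Syndrome s8…s1 = 1100 → error at position 12.
Flip position 12: 000000011001011 → 000000011000011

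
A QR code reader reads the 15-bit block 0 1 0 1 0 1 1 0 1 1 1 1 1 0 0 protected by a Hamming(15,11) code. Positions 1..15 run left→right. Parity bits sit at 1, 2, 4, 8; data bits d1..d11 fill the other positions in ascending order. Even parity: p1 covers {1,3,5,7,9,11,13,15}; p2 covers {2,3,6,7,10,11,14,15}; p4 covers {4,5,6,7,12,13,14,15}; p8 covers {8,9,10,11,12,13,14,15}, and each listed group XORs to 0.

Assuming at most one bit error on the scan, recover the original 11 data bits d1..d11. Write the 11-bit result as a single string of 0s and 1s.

s1 (pos 1,3,5,7,9,11,13,15): 0⊕0⊕0⊕1⊕1⊕1⊕1⊕0 = 0
s2 (pos 2,3,6,7,10,11,14,15): 1⊕0⊕1⊕1⊕1⊕1⊕0⊕0 = 1
s4 (pos 4,5,6,7,12,13,14,15): 1⊕0⊕1⊕1⊕1⊕1⊕0⊕0 = 1
s8 (pos 8,9,10,11,12,13,14,15): 0⊕1⊕1⊕1⊕1⊕1⊕0⊕0 = 1
Syndrome s8…s1 = 1110 → error at position 14.
Flip position 14: 010101101111100 → 010101101111110
Read data bits from positions 3,5,6,7,9,10,11,12,13,14,15: 00111111110

00111111110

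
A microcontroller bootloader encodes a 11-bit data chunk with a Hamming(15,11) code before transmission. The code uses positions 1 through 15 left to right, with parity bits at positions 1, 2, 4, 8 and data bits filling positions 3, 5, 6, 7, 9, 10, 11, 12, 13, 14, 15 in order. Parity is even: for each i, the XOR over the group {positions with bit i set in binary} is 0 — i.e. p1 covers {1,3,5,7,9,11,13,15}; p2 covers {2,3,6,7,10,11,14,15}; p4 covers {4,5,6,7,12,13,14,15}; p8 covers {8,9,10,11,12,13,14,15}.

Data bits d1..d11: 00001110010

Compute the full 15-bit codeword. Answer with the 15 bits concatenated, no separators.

Place data at non-parity positions: p1 p2 0 p4 0 0 0 p8 1 1 1 0 0 1 0
p1 (pos 1,3,5,7,9,11,13,15): XOR of data positions = 0⊕0⊕0⊕1⊕1⊕0⊕0 = 0
p2 (pos 2,3,6,7,10,11,14,15): XOR of data positions = 0⊕0⊕0⊕1⊕1⊕1⊕0 = 1
p4 (pos 4,5,6,7,12,13,14,15): XOR of data positions = 0⊕0⊕0⊕0⊕0⊕1⊕0 = 1
p8 (pos 8,9,10,11,12,13,14,15): XOR of data positions = 1⊕1⊕1⊕0⊕0⊕1⊕0 = 0
Codeword: 010100001110010

010100001110010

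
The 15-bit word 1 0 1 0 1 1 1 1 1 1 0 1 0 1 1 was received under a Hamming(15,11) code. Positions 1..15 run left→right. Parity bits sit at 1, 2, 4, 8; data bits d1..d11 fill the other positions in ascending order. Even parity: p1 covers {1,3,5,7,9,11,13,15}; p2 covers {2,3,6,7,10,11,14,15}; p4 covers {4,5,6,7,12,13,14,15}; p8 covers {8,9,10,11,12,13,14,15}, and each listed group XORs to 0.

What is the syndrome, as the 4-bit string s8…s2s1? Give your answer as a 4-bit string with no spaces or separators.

0000

s1 (pos 1,3,5,7,9,11,13,15): 1⊕1⊕1⊕1⊕1⊕0⊕0⊕1 = 0
s2 (pos 2,3,6,7,10,11,14,15): 0⊕1⊕1⊕1⊕1⊕0⊕1⊕1 = 0
s4 (pos 4,5,6,7,12,13,14,15): 0⊕1⊕1⊕1⊕1⊕0⊕1⊕1 = 0
s8 (pos 8,9,10,11,12,13,14,15): 1⊕1⊕1⊕0⊕1⊕0⊕1⊕1 = 0
Syndrome s8…s1 = 0000 → no error.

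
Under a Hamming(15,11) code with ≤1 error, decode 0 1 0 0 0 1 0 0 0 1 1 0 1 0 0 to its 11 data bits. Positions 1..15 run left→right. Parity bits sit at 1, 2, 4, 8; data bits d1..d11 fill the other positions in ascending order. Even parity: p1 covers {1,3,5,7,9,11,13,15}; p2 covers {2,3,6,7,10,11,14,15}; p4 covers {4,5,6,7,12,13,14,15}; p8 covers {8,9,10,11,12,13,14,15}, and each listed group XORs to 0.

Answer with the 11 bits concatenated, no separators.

s1 (pos 1,3,5,7,9,11,13,15): 0⊕0⊕0⊕0⊕0⊕1⊕1⊕0 = 0
s2 (pos 2,3,6,7,10,11,14,15): 1⊕0⊕1⊕0⊕1⊕1⊕0⊕0 = 0
s4 (pos 4,5,6,7,12,13,14,15): 0⊕0⊕1⊕0⊕0⊕1⊕0⊕0 = 0
s8 (pos 8,9,10,11,12,13,14,15): 0⊕0⊕1⊕1⊕0⊕1⊕0⊕0 = 1
Syndrome s8…s1 = 1000 → error at position 8.
Flip position 8: 010001000110100 → 010001010110100
Read data bits from positions 3,5,6,7,9,10,11,12,13,14,15: 00100110100

00100110100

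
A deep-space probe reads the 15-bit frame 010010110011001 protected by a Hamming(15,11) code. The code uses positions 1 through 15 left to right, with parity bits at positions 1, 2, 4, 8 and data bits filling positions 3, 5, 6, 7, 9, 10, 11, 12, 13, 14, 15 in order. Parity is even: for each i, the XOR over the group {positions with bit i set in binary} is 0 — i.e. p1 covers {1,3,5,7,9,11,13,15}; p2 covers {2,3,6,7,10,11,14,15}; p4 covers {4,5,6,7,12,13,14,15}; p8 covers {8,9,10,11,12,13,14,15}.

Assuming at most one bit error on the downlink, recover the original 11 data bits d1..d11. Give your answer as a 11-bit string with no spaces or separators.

01010011001

s1 (pos 1,3,5,7,9,11,13,15): 0⊕0⊕1⊕1⊕0⊕1⊕0⊕1 = 0
s2 (pos 2,3,6,7,10,11,14,15): 1⊕0⊕0⊕1⊕0⊕1⊕0⊕1 = 0
s4 (pos 4,5,6,7,12,13,14,15): 0⊕1⊕0⊕1⊕1⊕0⊕0⊕1 = 0
s8 (pos 8,9,10,11,12,13,14,15): 1⊕0⊕0⊕1⊕1⊕0⊕0⊕1 = 0
Syndrome s8…s1 = 0000 → no error.
Read data bits from positions 3,5,6,7,9,10,11,12,13,14,15: 01010011001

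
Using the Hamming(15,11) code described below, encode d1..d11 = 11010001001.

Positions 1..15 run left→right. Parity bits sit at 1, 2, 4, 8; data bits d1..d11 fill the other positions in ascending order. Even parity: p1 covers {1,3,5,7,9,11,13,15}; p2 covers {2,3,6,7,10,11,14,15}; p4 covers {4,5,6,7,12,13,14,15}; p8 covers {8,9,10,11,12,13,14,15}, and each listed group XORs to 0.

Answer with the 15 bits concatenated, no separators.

Place data at non-parity positions: p1 p2 1 p4 1 0 1 p8 0 0 0 1 0 0 1
p1 (pos 1,3,5,7,9,11,13,15): XOR of data positions = 1⊕1⊕1⊕0⊕0⊕0⊕1 = 0
p2 (pos 2,3,6,7,10,11,14,15): XOR of data positions = 1⊕0⊕1⊕0⊕0⊕0⊕1 = 1
p4 (pos 4,5,6,7,12,13,14,15): XOR of data positions = 1⊕0⊕1⊕1⊕0⊕0⊕1 = 0
p8 (pos 8,9,10,11,12,13,14,15): XOR of data positions = 0⊕0⊕0⊕1⊕0⊕0⊕1 = 0
Codeword: 011010100001001

011010100001001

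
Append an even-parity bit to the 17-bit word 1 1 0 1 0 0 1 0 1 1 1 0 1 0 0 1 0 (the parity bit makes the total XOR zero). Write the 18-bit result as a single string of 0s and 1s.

XOR of the 17 data bits: 1⊕1⊕0⊕1⊕0⊕0⊕1⊕0⊕1⊕1⊕1⊕0⊕1⊕0⊕0⊕1⊕0 = 1
Parity bit = 1 (so all 18 bits XOR to 0).

110100101110100101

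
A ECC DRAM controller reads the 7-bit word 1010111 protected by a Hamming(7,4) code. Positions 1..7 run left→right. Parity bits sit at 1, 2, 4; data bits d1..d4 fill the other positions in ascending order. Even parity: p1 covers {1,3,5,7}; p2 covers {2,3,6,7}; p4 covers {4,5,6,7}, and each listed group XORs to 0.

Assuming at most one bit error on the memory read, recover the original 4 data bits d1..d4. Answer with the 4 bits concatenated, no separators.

1101

s1 (pos 1,3,5,7): 1⊕1⊕1⊕1 = 0
s2 (pos 2,3,6,7): 0⊕1⊕1⊕1 = 1
s4 (pos 4,5,6,7): 0⊕1⊕1⊕1 = 1
Syndrome s4…s1 = 110 → error at position 6.
Flip position 6: 1010111 → 1010101
Read data bits from positions 3,5,6,7: 1101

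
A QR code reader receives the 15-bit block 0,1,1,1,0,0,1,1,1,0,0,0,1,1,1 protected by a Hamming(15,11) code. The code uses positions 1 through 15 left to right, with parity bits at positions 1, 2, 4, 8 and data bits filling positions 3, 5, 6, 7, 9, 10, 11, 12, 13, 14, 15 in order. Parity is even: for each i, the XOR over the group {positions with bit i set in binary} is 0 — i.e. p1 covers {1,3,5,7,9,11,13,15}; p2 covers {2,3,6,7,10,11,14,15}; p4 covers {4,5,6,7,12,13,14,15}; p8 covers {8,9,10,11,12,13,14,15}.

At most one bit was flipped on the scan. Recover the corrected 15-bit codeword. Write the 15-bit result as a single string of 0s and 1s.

s1 (pos 1,3,5,7,9,11,13,15): 0⊕1⊕0⊕1⊕1⊕0⊕1⊕1 = 1
s2 (pos 2,3,6,7,10,11,14,15): 1⊕1⊕0⊕1⊕0⊕0⊕1⊕1 = 1
s4 (pos 4,5,6,7,12,13,14,15): 1⊕0⊕0⊕1⊕0⊕1⊕1⊕1 = 1
s8 (pos 8,9,10,11,12,13,14,15): 1⊕1⊕0⊕0⊕0⊕1⊕1⊕1 = 1
Syndrome s8…s1 = 1111 → error at position 15.
Flip position 15: 011100111000111 → 011100111000110

011100111000110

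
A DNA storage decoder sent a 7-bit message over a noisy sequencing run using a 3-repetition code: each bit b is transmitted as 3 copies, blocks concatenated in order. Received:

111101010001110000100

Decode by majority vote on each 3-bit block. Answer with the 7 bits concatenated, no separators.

1100100

Block 1 (111): 3 ones → 1
Block 2 (101): 2 ones → 1
Block 3 (010): 1 one → 0
Block 4 (001): 1 one → 0
Block 5 (110): 2 ones → 1
Block 6 (000): 0 ones → 0
Block 7 (100): 1 one → 0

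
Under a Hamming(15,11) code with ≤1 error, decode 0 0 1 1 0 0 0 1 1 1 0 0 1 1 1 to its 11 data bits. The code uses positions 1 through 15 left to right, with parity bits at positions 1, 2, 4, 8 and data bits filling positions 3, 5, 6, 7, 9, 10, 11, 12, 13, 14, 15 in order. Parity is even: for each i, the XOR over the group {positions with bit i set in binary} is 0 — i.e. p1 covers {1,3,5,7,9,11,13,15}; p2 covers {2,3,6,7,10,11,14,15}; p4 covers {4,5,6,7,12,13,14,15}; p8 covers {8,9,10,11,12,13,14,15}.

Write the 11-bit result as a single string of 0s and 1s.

10001100111

s1 (pos 1,3,5,7,9,11,13,15): 0⊕1⊕0⊕0⊕1⊕0⊕1⊕1 = 0
s2 (pos 2,3,6,7,10,11,14,15): 0⊕1⊕0⊕0⊕1⊕0⊕1⊕1 = 0
s4 (pos 4,5,6,7,12,13,14,15): 1⊕0⊕0⊕0⊕0⊕1⊕1⊕1 = 0
s8 (pos 8,9,10,11,12,13,14,15): 1⊕1⊕1⊕0⊕0⊕1⊕1⊕1 = 0
Syndrome s8…s1 = 0000 → no error.
Read data bits from positions 3,5,6,7,9,10,11,12,13,14,15: 10001100111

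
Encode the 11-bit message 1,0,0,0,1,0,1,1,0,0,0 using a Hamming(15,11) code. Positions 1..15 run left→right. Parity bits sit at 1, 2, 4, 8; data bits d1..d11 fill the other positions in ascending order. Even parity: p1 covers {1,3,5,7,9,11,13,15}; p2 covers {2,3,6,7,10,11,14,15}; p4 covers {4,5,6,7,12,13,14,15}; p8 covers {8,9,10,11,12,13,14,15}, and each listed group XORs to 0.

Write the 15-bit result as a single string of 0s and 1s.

101100011011000

Place data at non-parity positions: p1 p2 1 p4 0 0 0 p8 1 0 1 1 0 0 0
p1 (pos 1,3,5,7,9,11,13,15): XOR of data positions = 1⊕0⊕0⊕1⊕1⊕0⊕0 = 1
p2 (pos 2,3,6,7,10,11,14,15): XOR of data positions = 1⊕0⊕0⊕0⊕1⊕0⊕0 = 0
p4 (pos 4,5,6,7,12,13,14,15): XOR of data positions = 0⊕0⊕0⊕1⊕0⊕0⊕0 = 1
p8 (pos 8,9,10,11,12,13,14,15): XOR of data positions = 1⊕0⊕1⊕1⊕0⊕0⊕0 = 1
Codeword: 101100011011000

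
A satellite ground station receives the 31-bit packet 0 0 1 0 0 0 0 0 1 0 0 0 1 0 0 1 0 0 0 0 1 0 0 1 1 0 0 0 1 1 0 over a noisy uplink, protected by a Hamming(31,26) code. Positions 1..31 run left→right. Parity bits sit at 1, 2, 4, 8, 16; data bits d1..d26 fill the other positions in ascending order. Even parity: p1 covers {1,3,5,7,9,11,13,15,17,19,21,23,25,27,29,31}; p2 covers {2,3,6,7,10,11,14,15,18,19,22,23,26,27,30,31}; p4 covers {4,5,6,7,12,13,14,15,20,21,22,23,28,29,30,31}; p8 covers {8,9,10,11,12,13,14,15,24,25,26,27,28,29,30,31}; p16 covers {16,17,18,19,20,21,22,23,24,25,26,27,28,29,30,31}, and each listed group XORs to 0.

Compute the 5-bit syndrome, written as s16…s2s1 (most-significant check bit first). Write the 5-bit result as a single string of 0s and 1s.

s1 (pos 1,3,5,7,9,11,13,15,17,19,21,23,25,27,29,31): 0⊕1⊕0⊕0⊕1⊕0⊕1⊕0⊕0⊕0⊕1⊕0⊕1⊕0⊕1⊕0 = 0
s2 (pos 2,3,6,7,10,11,14,15,18,19,22,23,26,27,30,31): 0⊕1⊕0⊕0⊕0⊕0⊕0⊕0⊕0⊕0⊕0⊕0⊕0⊕0⊕1⊕0 = 0
s4 (pos 4,5,6,7,12,13,14,15,20,21,22,23,28,29,30,31): 0⊕0⊕0⊕0⊕0⊕1⊕0⊕0⊕0⊕1⊕0⊕0⊕0⊕1⊕1⊕0 = 0
s8 (pos 8,9,10,11,12,13,14,15,24,25,26,27,28,29,30,31): 0⊕1⊕0⊕0⊕0⊕1⊕0⊕0⊕1⊕1⊕0⊕0⊕0⊕1⊕1⊕0 = 0
s16 (pos 16,17,18,19,20,21,22,23,24,25,26,27,28,29,30,31): 1⊕0⊕0⊕0⊕0⊕1⊕0⊕0⊕1⊕1⊕0⊕0⊕0⊕1⊕1⊕0 = 0
Syndrome s16…s1 = 00000 → no error.

00000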